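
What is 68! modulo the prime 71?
(70)! = (68)! × (69) × (70) ≡ -1 (mod 71). So (68)! ≡ -1 × [(70)(69)]^(-1) ≡ 35 (mod 71)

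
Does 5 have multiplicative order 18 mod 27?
Powers of 5 mod 27: 5^1≡5, 5^2≡25, 5^3≡17, 5^4≡4, 5^5≡20, 5^6≡19, 5^7≡14, 5^8≡16, 5^9≡26, 5^10≡22, 5^11≡2, 5^12≡10, 5^13≡23, 5^14≡7, 5^15≡8, 5^16≡13, 5^17≡11, 5^18≡1. First k with 5^k≡1 is k=18. Yes, ord_27(5) = 18.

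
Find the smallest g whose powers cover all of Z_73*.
g = 5. Powers: [5, 25, 52, 41, 59, 3, 15, 2, ...] generates all 72 non-zero residues.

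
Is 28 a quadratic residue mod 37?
By Euler's criterion: 28^{18} ≡ 1 mod 37. Since this equals 1, 28 is a QR.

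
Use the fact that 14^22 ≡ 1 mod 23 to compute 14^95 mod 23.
By Fermat: 14^{22} ≡ 1 mod 23. 95 = 4×22 + 7. So 14^{95} ≡ 14^{7} ≡ 19 mod 23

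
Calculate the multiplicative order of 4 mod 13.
Powers of 4 mod 13: 4^1≡4, 4^2≡3, 4^3≡12, 4^4≡9, 4^5≡10, 4^6≡1. ord_13(4) = 6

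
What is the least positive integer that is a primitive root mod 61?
g = 2. Powers: [2, 4, 8, 16, 32, 3, 6, 12, 24, ...] generates all 60 non-zero residues.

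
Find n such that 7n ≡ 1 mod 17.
Since 17 is prime, by Fermat 7^(-1) ≡ 7^{15} ≡ 5 mod 17. Verify: 7 × 5 = 35 ≡ 1 mod 17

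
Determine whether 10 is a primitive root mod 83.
10^{41} ≡ 1 mod 83 and 41 < 82, so ord_83(10) = 41 ≠ 82 and 10 is not a primitive root.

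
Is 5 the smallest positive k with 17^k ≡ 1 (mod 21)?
Powers of 17 mod 21: 17^1≡17, 17^2≡16, 17^3≡20, 17^4≡4, 17^5≡5, 17^6≡1. 17^5≡5≢1, so ord ≠ 5. No, the actual order is 6.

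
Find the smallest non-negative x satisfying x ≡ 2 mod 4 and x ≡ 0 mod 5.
M = 4 × 5 = 20. M₁ = 5, y₁ ≡ 1 mod 4. M₂ = 4, y₂ ≡ 4 mod 5. x = 2×5×1 + 0×4×4 ≡ 10 mod 20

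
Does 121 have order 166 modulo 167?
121^{83} ≡ 1 (mod 167) and 83 < 166, so ord_167(121) = 83 ≠ 166 and 121 is not a primitive root.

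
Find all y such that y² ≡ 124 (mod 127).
The square roots of 124 mod 127 are 88 and 39. Verify: 88² = 7744 ≡ 124 (mod 127)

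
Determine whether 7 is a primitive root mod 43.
7^{6} ≡ 1 mod 43 and 6 < 42, so ord_43(7) = 6 ≠ 42 and 7 is not a primitive root.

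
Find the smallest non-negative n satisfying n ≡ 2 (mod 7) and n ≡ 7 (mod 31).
M = 7 × 31 = 217. M₁ = 31, y₁ ≡ 5 (mod 7). M₂ = 7, y₂ ≡ 9 (mod 31). n = 2×31×5 + 7×7×9 ≡ 100 (mod 217)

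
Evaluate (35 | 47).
(35/47) = 35^{23} mod 47 = -1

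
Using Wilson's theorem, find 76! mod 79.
(78)! = (76)! × (77) × (78) ≡ -1 mod 79. So (76)! ≡ -1 × [(78)(77)]^(-1) ≡ 39 mod 79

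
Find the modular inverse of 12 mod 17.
Since 17 is prime, by Fermat 12^(-1) ≡ 12^{15} ≡ 10 mod 17. Verify: 12 × 10 = 120 ≡ 1 mod 17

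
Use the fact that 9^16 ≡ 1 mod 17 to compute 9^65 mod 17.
By Fermat: 9^{16} ≡ 1 mod 17. 65 = 4×16 + 1. So 9^{65} ≡ 9^{1} ≡ 9 mod 17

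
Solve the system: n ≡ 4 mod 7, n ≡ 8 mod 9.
M = 7 × 9 = 63. M₁ = 9, y₁ ≡ 4 mod 7. M₂ = 7, y₂ ≡ 4 mod 9. n = 4×9×4 + 8×7×4 ≡ 53 mod 63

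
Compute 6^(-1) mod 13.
Since 13 is prime, by Fermat 6^(-1) ≡ 6^{11} ≡ 11 mod 13. Verify: 6 × 11 = 66 ≡ 1 mod 13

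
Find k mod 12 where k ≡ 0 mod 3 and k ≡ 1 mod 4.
M = 3 × 4 = 12. M₁ = 4, y₁ ≡ 1 mod 3. M₂ = 3, y₂ ≡ 3 mod 4. k = 0×4×1 + 1×3×3 ≡ 9 mod 12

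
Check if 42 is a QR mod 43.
By Euler's criterion: 42^{21} ≡ 42 (mod 43). Since this equals -1 (≡ 42), 42 is not a QR.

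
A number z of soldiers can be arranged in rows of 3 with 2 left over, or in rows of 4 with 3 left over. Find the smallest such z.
M = 3 × 4 = 12. M₁ = 4, y₁ ≡ 1 mod 3. M₂ = 3, y₂ ≡ 3 mod 4. z = 2×4×1 + 3×3×3 ≡ 11 mod 12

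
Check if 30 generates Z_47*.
ord_47(30) divides 46. For each prime q|46: 30^{23}≡46, 30^{2}≡7, none ≡ 1. So 30 has order 46 and is a primitive root mod 47.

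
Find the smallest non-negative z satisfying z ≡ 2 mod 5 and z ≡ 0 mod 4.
M = 5 × 4 = 20. M₁ = 4, y₁ ≡ 4 mod 5. M₂ = 5, y₂ ≡ 1 mod 4. z = 2×4×4 + 0×5×1 ≡ 12 mod 20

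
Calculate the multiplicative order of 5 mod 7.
Powers of 5 mod 7: 5^1≡5, 5^2≡4, 5^3≡6, 5^4≡2, 5^5≡3, 5^6≡1. So the order of 5 is 6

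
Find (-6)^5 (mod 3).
By repeated squaring (mod 3): (-6)^{1}≡0, (-6)^{2}≡0, (-6)^{4}≡0. Then (-6)^{5} = (-6)^{4+1} ≡ 0 × 0 ≡ 0 (mod 3)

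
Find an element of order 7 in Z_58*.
7 has order 7 mod 58 since 7^{7} ≡ 1 mod 58 and no smaller power works.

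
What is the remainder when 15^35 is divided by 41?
By repeated squaring (mod 41): 15^{1}≡15, 15^{2}≡20, 15^{4}≡31, 15^{8}≡18, 15^{16}≡37, 15^{32}≡16. Then 15^{35} = 15^{32+2+1} ≡ 16 × 20 × 15 ≡ 3 (mod 41)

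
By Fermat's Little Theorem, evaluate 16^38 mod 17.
By Fermat: 16^{16} ≡ 1 mod 17. 38 = 2×16 + 6. So 16^{38} ≡ 16^{6} ≡ 1 mod 17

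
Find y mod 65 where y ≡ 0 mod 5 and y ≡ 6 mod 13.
M = 5 × 13 = 65. M₁ = 13, y₁ ≡ 2 mod 5. M₂ = 5, y₂ ≡ 8 mod 13. y = 0×13×2 + 6×5×8 ≡ 45 mod 65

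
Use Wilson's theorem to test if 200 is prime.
(199)! mod 200 = 0. Since 0 ≢ -1 mod 200, 200 is not prime.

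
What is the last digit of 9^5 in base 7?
By repeated squaring mod 7: 9^{1}≡2, 9^{2}≡4, 9^{4}≡2. Then 9^{5} = 9^{4+1} ≡ 2 × 2 ≡ 4 mod 7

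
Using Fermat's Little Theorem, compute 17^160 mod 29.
By Fermat: 17^{28} ≡ 1 mod 29. 160 = 5×28 + 20. So 17^{160} ≡ 17^{20} ≡ 1 mod 29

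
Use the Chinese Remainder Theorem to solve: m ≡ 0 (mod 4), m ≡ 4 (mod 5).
M = 4 × 5 = 20. M₁ = 5, y₁ ≡ 1 (mod 4). M₂ = 4, y₂ ≡ 4 (mod 5). m = 0×5×1 + 4×4×4 ≡ 4 (mod 20)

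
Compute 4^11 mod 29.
By repeated squaring (mod 29): 4^{1}≡4, 4^{2}≡16, 4^{4}≡24, 4^{8}≡25. Then 4^{11} = 4^{8+2+1} ≡ 25 × 16 × 4 ≡ 5 (mod 29)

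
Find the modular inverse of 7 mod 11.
Since 11 is prime, by Fermat 7^(-1) ≡ 7^{9} ≡ 8 mod 11. Verify: 7 × 8 = 56 ≡ 1 mod 11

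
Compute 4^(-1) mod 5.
Since 5 is prime, by Fermat 4^(-1) ≡ 4^{3} ≡ 4 mod 5. Verify: 4 × 4 = 16 ≡ 1 mod 5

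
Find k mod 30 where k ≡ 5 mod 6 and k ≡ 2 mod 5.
M = 6 × 5 = 30. M₁ = 5, y₁ ≡ 5 mod 6. M₂ = 6, y₂ ≡ 1 mod 5. k = 5×5×5 + 2×6×1 ≡ 17 mod 30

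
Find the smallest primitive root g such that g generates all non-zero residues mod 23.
g = 5. For each prime q|22: 5^{11}≡22, 5^{2}≡2, none ≡ 1, so ord_23(5) = 22 and 5 is a primitive root.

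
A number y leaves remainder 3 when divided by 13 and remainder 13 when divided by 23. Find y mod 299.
M = 13 × 23 = 299. M₁ = 23, y₁ ≡ 4 mod 13. M₂ = 13, y₂ ≡ 16 mod 23. y = 3×23×4 + 13×13×16 ≡ 289 mod 299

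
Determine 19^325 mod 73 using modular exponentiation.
Using Fermat: 19^{72} ≡ 1 mod 73. 325 ≡ 37 mod 72. So 19^{325} ≡ 19^{37} ≡ 19 mod 73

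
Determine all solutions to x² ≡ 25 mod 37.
The square roots of 25 mod 37 are 5 and 32. Verify: 5² = 25 ≡ 25 mod 37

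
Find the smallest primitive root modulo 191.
g = 19. For each prime q|190: 19^{95}≡190, 19^{38}≡39, 19^{10}≡52, none ≡ 1, so ord_191(19) = 190 and 19 is a primitive root.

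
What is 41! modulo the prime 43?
(42)! = (41)! × (42) ≡ -1 (mod 43). So (41)! ≡ -1 × (42)^(-1) ≡ (-1)×(-1) = 1 (mod 43)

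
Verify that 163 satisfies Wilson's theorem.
(162)! mod 163 = 162. Since this equals -1 mod 163, Wilson confirms 163 is prime.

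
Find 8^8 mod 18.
By repeated squaring mod 18: 8^{1}≡8, 8^{2}≡10, 8^{4}≡10, 8^{8}≡10. So 8^{8} ≡ 10 mod 18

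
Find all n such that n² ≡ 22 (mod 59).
The square roots of 22 mod 59 are 9 and 50. Verify: 9² = 81 ≡ 22 (mod 59)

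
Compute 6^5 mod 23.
By repeated squaring mod 23: 6^{1}≡6, 6^{2}≡13, 6^{4}≡8. Then 6^{5} = 6^{4+1} ≡ 8 × 6 ≡ 2 mod 23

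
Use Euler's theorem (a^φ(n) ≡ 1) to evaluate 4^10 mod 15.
By Euler: 4^{8} ≡ 1 mod 15 since gcd(4, 15) = 1. 10 = 1×8 + 2. So 4^{10} ≡ 4^{2} ≡ 1 mod 15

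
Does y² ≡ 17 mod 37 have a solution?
By Euler's criterion: 17^{18} ≡ 36 mod 37. Since this equals -1 (≡ 36), 17 is not a QR.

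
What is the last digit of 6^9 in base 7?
Using Fermat: 6^{6} ≡ 1 (mod 7). 9 ≡ 3 (mod 6). So 6^{9} ≡ 6^{3} ≡ 6 (mod 7)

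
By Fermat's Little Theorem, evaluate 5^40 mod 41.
By Fermat's Little Theorem, 5^{40} ≡ 1 mod 41 since 41 is prime and gcd(5, 41) = 1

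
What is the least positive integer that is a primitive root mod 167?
g = 5. For each prime q|166: 5^{83}≡166, 5^{2}≡25, none ≡ 1, so ord_167(5) = 166 and 5 is a primitive root.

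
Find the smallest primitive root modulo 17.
g = 3. For each prime q|16: 3^{8}≡16, none ≡ 1, so ord_17(3) = 16 and 3 is a primitive root.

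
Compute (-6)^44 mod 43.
Using Fermat: (-6)^{42} ≡ 1 mod 43. 44 ≡ 2 mod 42. So (-6)^{44} ≡ (-6)^{2} ≡ 36 mod 43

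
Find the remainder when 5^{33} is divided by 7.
By Fermat: 5^{6} ≡ 1 mod 7. 33 = 5×6 + 3. So 5^{33} ≡ 5^{3} ≡ 6 mod 7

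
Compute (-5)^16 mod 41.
By repeated squaring mod 41: (-5)^{1}≡36, (-5)^{2}≡25, (-5)^{4}≡10, (-5)^{8}≡18, (-5)^{16}≡37. So (-5)^{16} ≡ 37 mod 41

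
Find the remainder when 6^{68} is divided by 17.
By Fermat: 6^{16} ≡ 1 mod 17. 68 = 4×16 + 4. So 6^{68} ≡ 6^{4} ≡ 4 mod 17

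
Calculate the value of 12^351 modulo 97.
Using Fermat: 12^{96} ≡ 1 mod 97. 351 ≡ 63 mod 96. So 12^{351} ≡ 12^{63} ≡ 89 mod 97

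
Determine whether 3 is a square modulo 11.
By Euler's criterion: 3^{5} ≡ 1 mod 11. Since this equals 1, 3 is a QR.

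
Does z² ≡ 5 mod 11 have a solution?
By Euler's criterion: 5^{5} ≡ 1 mod 11. Since this equals 1, 5 is a QR.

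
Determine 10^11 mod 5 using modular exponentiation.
By repeated squaring mod 5: 10^{1}≡0, 10^{2}≡0, 10^{4}≡0, 10^{8}≡0. Then 10^{11} = 10^{8+2+1} ≡ 0 × 0 × 0 ≡ 0 mod 5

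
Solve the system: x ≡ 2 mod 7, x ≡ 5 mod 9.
M = 7 × 9 = 63. M₁ = 9, y₁ ≡ 4 mod 7. M₂ = 7, y₂ ≡ 4 mod 9. x = 2×9×4 + 5×7×4 ≡ 23 mod 63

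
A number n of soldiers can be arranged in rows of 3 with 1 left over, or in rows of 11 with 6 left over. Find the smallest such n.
M = 3 × 11 = 33. M₁ = 11, y₁ ≡ 2 mod 3. M₂ = 3, y₂ ≡ 4 mod 11. n = 1×11×2 + 6×3×4 ≡ 28 mod 33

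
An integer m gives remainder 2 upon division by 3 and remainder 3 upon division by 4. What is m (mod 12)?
M = 3 × 4 = 12. M₁ = 4, y₁ ≡ 1 (mod 3). M₂ = 3, y₂ ≡ 3 (mod 4). m = 2×4×1 + 3×3×3 ≡ 11 (mod 12)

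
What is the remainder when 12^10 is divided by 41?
By repeated squaring (mod 41): 12^{1}≡12, 12^{2}≡21, 12^{4}≡31, 12^{8}≡18. Then 12^{10} = 12^{8+2} ≡ 18 × 21 ≡ 9 (mod 41)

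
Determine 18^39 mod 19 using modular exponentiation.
Using Fermat: 18^{18} ≡ 1 mod 19. 39 ≡ 3 mod 18. So 18^{39} ≡ 18^{3} ≡ 18 mod 19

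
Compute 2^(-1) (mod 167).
Since 167 is prime, by Fermat 2^(-1) ≡ 2^{165} ≡ 84 (mod 167). Verify: 2 × 84 = 168 ≡ 1 (mod 167)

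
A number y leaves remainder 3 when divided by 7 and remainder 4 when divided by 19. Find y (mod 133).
M = 7 × 19 = 133. M₁ = 19, y₁ ≡ 3 (mod 7). M₂ = 7, y₂ ≡ 11 (mod 19). y = 3×19×3 + 4×7×11 ≡ 80 (mod 133)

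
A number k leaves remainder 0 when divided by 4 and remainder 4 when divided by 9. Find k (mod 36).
M = 4 × 9 = 36. M₁ = 9, y₁ ≡ 1 (mod 4). M₂ = 4, y₂ ≡ 7 (mod 9). k = 0×9×1 + 4×4×7 ≡ 4 (mod 36)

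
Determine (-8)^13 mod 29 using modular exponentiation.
By repeated squaring mod 29: (-8)^{1}≡21, (-8)^{2}≡6, (-8)^{4}≡7, (-8)^{8}≡20. Then (-8)^{13} = (-8)^{8+4+1} ≡ 20 × 7 × 21 ≡ 11 mod 29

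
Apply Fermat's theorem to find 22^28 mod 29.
By Fermat's Little Theorem, 22^{28} ≡ 1 mod 29 since 29 is prime and gcd(22, 29) = 1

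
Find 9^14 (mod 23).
By repeated squaring (mod 23): 9^{1}≡9, 9^{2}≡12, 9^{4}≡6, 9^{8}≡13. Then 9^{14} = 9^{8+4+2} ≡ 13 × 6 × 12 ≡ 16 (mod 23)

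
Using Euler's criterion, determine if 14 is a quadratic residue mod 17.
By Euler's criterion: 14^{8} ≡ 16 (mod 17). Since this equals -1 (≡ 16), 14 is not a QR.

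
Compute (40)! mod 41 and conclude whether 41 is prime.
(40)! mod 41 = 40. Since 40 ≡ -1 (mod 41), 41 is prime.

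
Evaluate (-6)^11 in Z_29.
By repeated squaring mod 29: (-6)^{1}≡23, (-6)^{2}≡7, (-6)^{4}≡20, (-6)^{8}≡23. Then (-6)^{11} = (-6)^{8+2+1} ≡ 23 × 7 × 23 ≡ 20 mod 29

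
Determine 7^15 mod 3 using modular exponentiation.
Using Fermat: 7^{2} ≡ 1 mod 3. 15 ≡ 1 mod 2. So 7^{15} ≡ 7^{1} ≡ 1 mod 3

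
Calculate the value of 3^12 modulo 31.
By repeated squaring mod 31: 3^{1}≡3, 3^{2}≡9, 3^{4}≡19, 3^{8}≡20. Then 3^{12} = 3^{8+4} ≡ 20 × 19 ≡ 8 mod 31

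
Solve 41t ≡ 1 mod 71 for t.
Since 71 is prime, by Fermat 41^(-1) ≡ 41^{69} ≡ 26 mod 71. Verify: 41 × 26 = 1066 ≡ 1 mod 71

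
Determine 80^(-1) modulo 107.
Since 107 is prime, by Fermat 80^(-1) ≡ 80^{105} ≡ 103 mod 107. Verify: 80 × 103 = 8240 ≡ 1 mod 107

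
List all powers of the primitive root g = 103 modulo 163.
103^1, 103^2, ..., 103^{162} mod 163: [103, 14, 138, 33, 139, 136, 153, 111, 23, 87, 159, 77, 107, 100, 31, 96, 108, 40, 45, 71, 141, 16, 18, 61, 89, 39, 105, 57, 3, 146, 42, 88, 99, 91, 82, 133, 7, 69, 98, 151, 68, 158, 137, 93, 125, 161, 120, 135, 50, 97, 48, 54, 20, 104, 117, 152, 8, 9, 112, 126, 101, 134, 110, 83, 73, 21, 44, 131, 127, 41, 148, 85, 116, 49, 157, 34, 79, 150, 128, 144, 162, 60, 149, 25, 130, 24, 27, 10, 52, 140, 76, 4, 86, 56, 63, 132, 67, 55, 123, 118, 92, 22, 147, 145, 102, 74, 124, 58, 106, 160, 17, 121, 75, 64, 72, 81, 30, 156, 94, 65, 12, 95, 5, 26, 70, 38, 2, 43, 28, 113, 66, 115, 109, 143, 59, 46, 11, 155, 154, 51, 37, 62, 29, 53, 80, 90, 142, 119, 32, 36, 122, 15, 78, 47, 114, 6, 129, 84, 13, 35, 19, 1]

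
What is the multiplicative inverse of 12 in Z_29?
Since 29 is prime, by Fermat 12^(-1) ≡ 12^{27} ≡ 17 mod 29. Verify: 12 × 17 = 204 ≡ 1 mod 29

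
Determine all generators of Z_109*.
There are φ(108) = 36 primitive roots mod 109: {6, 10, 11, 13, 14, 18, 24, 30, 37, 39, 40, 42, 44, 47, 50, 51, 52, 53, 56, 57, 58, 59, 62, 65, 67, 69, 70, 72, 79, 85, 91, 95, 96, 98, 99, 103}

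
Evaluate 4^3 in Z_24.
4^{3} = 64 ≡ 16 (mod 24)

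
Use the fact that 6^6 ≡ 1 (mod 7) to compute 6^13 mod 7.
By Fermat: 6^{6} ≡ 1 (mod 7). 13 = 2×6 + 1. So 6^{13} ≡ 6^{1} ≡ 6 (mod 7)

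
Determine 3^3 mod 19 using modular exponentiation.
3^{3} = 27 ≡ 8 mod 19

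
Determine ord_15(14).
Powers of 14 mod 15: 14^1≡14, 14^2≡1. So the order of 14 is 2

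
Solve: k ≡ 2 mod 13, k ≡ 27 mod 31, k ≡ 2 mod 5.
M = 13 × 31 × 5 = 2015. M₁ = 155, y₁ ≡ 12 mod 13. M₂ = 65, y₂ ≡ 21 mod 31. M₃ = 403, y₃ ≡ 2 mod 5. k = 2×155×12 + 27×65×21 + 2×403×2 ≡ 1887 mod 2015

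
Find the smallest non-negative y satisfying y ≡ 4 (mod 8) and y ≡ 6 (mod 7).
M = 8 × 7 = 56. M₁ = 7, y₁ ≡ 7 (mod 8). M₂ = 8, y₂ ≡ 1 (mod 7). y = 4×7×7 + 6×8×1 ≡ 20 (mod 56)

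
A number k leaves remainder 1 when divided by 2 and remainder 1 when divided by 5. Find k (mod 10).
M = 2 × 5 = 10. M₁ = 5, y₁ ≡ 1 (mod 2). M₂ = 2, y₂ ≡ 3 (mod 5). k = 1×5×1 + 1×2×3 ≡ 1 (mod 10)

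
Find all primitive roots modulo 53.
There are φ(52) = 24 primitive roots mod 53: {2, 3, 5, 8, 12, 14, 18, 19, 20, 21, 22, 26, 27, 31, 32, 33, 34, 35, 39, 41, 45, 48, 50, 51}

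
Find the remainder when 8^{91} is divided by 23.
By Fermat: 8^{22} ≡ 1 (mod 23). 91 = 4×22 + 3. So 8^{91} ≡ 8^{3} ≡ 6 (mod 23)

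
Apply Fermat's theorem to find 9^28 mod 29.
By Fermat's Little Theorem, 9^{28} ≡ 1 mod 29 since 29 is prime and gcd(9, 29) = 1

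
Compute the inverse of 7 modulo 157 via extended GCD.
Extended GCD: 7(45) + 157(-2) = 1. So 7^(-1) ≡ 45 mod 157. Verify: 7 × 45 = 315 ≡ 1 mod 157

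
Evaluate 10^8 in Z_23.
By repeated squaring (mod 23): 10^{1}≡10, 10^{2}≡8, 10^{4}≡18, 10^{8}≡2. So 10^{8} ≡ 2 (mod 23)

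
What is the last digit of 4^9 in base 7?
Using Fermat: 4^{6} ≡ 1 mod 7. 9 ≡ 3 mod 6. So 4^{9} ≡ 4^{3} ≡ 1 mod 7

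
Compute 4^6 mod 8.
By repeated squaring (mod 8): 4^{1}≡4, 4^{2}≡0, 4^{4}≡0. Then 4^{6} = 4^{4+2} ≡ 0 × 0 ≡ 0 (mod 8)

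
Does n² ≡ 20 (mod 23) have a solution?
By Euler's criterion: 20^{11} ≡ 22 (mod 23). Since this equals -1 (≡ 22), 20 is not a QR.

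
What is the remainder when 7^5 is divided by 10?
By repeated squaring mod 10: 7^{1}≡7, 7^{2}≡9, 7^{4}≡1. Then 7^{5} = 7^{4+1} ≡ 1 × 7 ≡ 7 mod 10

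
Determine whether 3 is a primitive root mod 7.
ord_7(3) divides 6. For each prime q|6: 3^{3}≡6, 3^{2}≡2, none ≡ 1. So 3 has order 6 and is a primitive root mod 7.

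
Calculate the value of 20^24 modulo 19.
Using Fermat: 20^{18} ≡ 1 mod 19. 24 ≡ 6 mod 18. So 20^{24} ≡ 20^{6} ≡ 1 mod 19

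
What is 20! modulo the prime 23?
(22)! = (20)! × (21) × (22) ≡ -1 (mod 23). So (20)! ≡ -1 × [(22)(21)]^(-1) ≡ 11 (mod 23)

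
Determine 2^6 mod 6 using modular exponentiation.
By repeated squaring (mod 6): 2^{1}≡2, 2^{2}≡4, 2^{4}≡4. Then 2^{6} = 2^{4+2} ≡ 4 × 4 ≡ 4 (mod 6)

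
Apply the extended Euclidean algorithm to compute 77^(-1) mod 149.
Extended GCD: 77(60) + 149(-31) = 1. So 77^(-1) ≡ 60 (mod 149). Verify: 77 × 60 = 4620 ≡ 1 (mod 149)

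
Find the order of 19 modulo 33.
Powers of 19 mod 33: 19^1≡19, 19^2≡31, 19^3≡28, 19^4≡4, 19^5≡10, 19^6≡25, 19^7≡13, 19^8≡16, 19^9≡7, 19^10≡1. ord_33(19) = 10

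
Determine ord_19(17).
Powers of 17 mod 19: 17^1≡17, 17^2≡4, 17^3≡11, 17^4≡16, 17^5≡6, 17^6≡7, 17^7≡5, 17^8≡9, 17^9≡1. ord_19(17) = 9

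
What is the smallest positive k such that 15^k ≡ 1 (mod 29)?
Powers of 15 mod 29: 15^1≡15, 15^2≡22, 15^3≡11, 15^4≡20, 15^5≡10, 15^6≡5, 15^7≡17, 15^8≡23, 15^9≡26, 15^10≡13, 15^11≡21, 15^12≡25, 15^13≡27, 15^14≡28, 15^15≡14, 15^16≡7, 15^17≡18, 15^18≡9, 15^19≡19, 15^20≡24, 15^21≡12, 15^22≡6, 15^23≡3, 15^24≡16, 15^25≡8, 15^26≡4, 15^27≡2, 15^28≡1. So the order of 15 is 28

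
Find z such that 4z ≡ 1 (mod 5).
Since 5 is prime, by Fermat 4^(-1) ≡ 4^{3} ≡ 4 (mod 5). Verify: 4 × 4 = 16 ≡ 1 (mod 5)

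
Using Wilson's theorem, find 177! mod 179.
(178)! = (177)! × (178) ≡ -1 mod 179. So (177)! ≡ -1 × (178)^(-1) ≡ (-1)×(-1) = 1 mod 179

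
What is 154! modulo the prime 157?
(156)! = (154)! × (155) × (156) ≡ -1 mod 157. So (154)! ≡ -1 × [(156)(155)]^(-1) ≡ 78 mod 157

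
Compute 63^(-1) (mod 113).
Since 113 is prime, by Fermat 63^(-1) ≡ 63^{111} ≡ 61 (mod 113). Verify: 63 × 61 = 3843 ≡ 1 (mod 113)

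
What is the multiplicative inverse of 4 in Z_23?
Since 23 is prime, by Fermat 4^(-1) ≡ 4^{21} ≡ 6 mod 23. Verify: 4 × 6 = 24 ≡ 1 mod 23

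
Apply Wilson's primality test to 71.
(70)! mod 71 = 70. Since 70 ≡ -1 mod 71, 71 is prime.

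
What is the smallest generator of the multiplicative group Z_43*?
g = 3. Powers: [3, 9, 27, 38, 28, 41, 37, 25, 32, 10, ...] generates all 42 non-zero residues.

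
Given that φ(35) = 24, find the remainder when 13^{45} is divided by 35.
By Euler: 13^{24} ≡ 1 (mod 35) since gcd(13, 35) = 1. 45 = 1×24 + 21. So 13^{45} ≡ 13^{21} ≡ 13 (mod 35)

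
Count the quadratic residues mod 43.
Exactly half the non-zero residues mod a prime are QRs: (43-1)/2 = 21.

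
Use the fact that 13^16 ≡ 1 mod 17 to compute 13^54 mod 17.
By Fermat: 13^{16} ≡ 1 mod 17. 54 = 3×16 + 6. So 13^{54} ≡ 13^{6} ≡ 16 mod 17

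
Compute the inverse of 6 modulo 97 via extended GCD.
Extended GCD: 6(-16) + 97(1) = 1. So 6^(-1) ≡ -16 ≡ 81 mod 97. Verify: 6 × 81 = 486 ≡ 1 mod 97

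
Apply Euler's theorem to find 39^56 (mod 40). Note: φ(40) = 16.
By Euler: 39^{16} ≡ 1 (mod 40) since gcd(39, 40) = 1. 56 = 3×16 + 8. So 39^{56} ≡ 39^{8} ≡ 1 (mod 40)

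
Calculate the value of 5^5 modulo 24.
By repeated squaring (mod 24): 5^{1}≡5, 5^{2}≡1, 5^{4}≡1. Then 5^{5} = 5^{4+1} ≡ 1 × 5 ≡ 5 (mod 24)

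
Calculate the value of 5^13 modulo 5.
By repeated squaring mod 5: 5^{1}≡0, 5^{2}≡0, 5^{4}≡0, 5^{8}≡0. Then 5^{13} = 5^{8+4+1} ≡ 0 × 0 × 0 ≡ 0 mod 5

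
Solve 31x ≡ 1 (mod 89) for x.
Since 89 is prime, by Fermat 31^(-1) ≡ 31^{87} ≡ 23 (mod 89). Verify: 31 × 23 = 713 ≡ 1 (mod 89)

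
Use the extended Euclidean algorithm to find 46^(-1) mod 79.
Extended GCD: 46(-12) + 79(7) = 1. So 46^(-1) ≡ -12 ≡ 67 mod 79. Verify: 46 × 67 = 3082 ≡ 1 mod 79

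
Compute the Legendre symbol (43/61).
(43/61) = 43^{30} mod 61 = -1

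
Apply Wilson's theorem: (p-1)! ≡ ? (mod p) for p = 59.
By Wilson's theorem, (58)! ≡ -1 ≡ 58 (mod 59)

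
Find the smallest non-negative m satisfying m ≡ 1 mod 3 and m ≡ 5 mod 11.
M = 3 × 11 = 33. M₁ = 11, y₁ ≡ 2 mod 3. M₂ = 3, y₂ ≡ 4 mod 11. m = 1×11×2 + 5×3×4 ≡ 16 mod 33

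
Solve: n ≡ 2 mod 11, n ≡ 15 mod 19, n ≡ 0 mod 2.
M = 11 × 19 × 2 = 418. M₁ = 38, y₁ ≡ 9 mod 11. M₂ = 22, y₂ ≡ 13 mod 19. M₃ = 209, y₃ ≡ 1 mod 2. n = 2×38×9 + 15×22×13 + 0×209×1 ≡ 376 mod 418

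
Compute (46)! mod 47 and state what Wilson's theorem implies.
(46)! mod 47 = 46. Since this equals -1 mod 47, Wilson confirms 47 is prime.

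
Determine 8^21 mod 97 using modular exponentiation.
By repeated squaring (mod 97): 8^{1}≡8, 8^{2}≡64, 8^{4}≡22, 8^{8}≡96, 8^{16}≡1. Then 8^{21} = 8^{16+4+1} ≡ 1 × 22 × 8 ≡ 79 (mod 97)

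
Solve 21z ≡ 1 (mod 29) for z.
Since 29 is prime, by Fermat 21^(-1) ≡ 21^{27} ≡ 18 (mod 29). Verify: 21 × 18 = 378 ≡ 1 (mod 29)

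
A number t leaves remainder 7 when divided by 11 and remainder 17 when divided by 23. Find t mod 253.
M = 11 × 23 = 253. M₁ = 23, y₁ ≡ 1 mod 11. M₂ = 11, y₂ ≡ 21 mod 23. t = 7×23×1 + 17×11×21 ≡ 40 mod 253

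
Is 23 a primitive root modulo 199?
23^{99} ≡ 1 mod 199 and 99 < 198, so ord_199(23) = 99 ≠ 198 and 23 is not a primitive root.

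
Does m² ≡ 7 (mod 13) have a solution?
By Euler's criterion: 7^{6} ≡ 12 (mod 13). Since this equals -1 (≡ 12), 7 is not a QR.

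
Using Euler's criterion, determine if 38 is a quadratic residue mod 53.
By Euler's criterion: 38^{26} ≡ 1 mod 53. Since this equals 1, 38 is a QR.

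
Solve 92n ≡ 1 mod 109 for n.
Since 109 is prime, by Fermat 92^(-1) ≡ 92^{107} ≡ 32 mod 109. Verify: 92 × 32 = 2944 ≡ 1 mod 109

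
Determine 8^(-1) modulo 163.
Since 163 is prime, by Fermat 8^(-1) ≡ 8^{161} ≡ 102 (mod 163). Verify: 8 × 102 = 816 ≡ 1 (mod 163)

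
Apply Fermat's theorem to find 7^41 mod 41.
By Fermat: 7^{40} ≡ 1 mod 41. So 7^{41} = 7^{40} · 7^{1} ≡ 7^{1} ≡ 7 mod 41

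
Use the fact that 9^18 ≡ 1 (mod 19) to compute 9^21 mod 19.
By Fermat: 9^{18} ≡ 1 (mod 19). So 9^{21} = 9^{18} · 9^{3} ≡ 9^{3} ≡ 7 (mod 19)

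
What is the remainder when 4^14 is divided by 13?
Using Fermat: 4^{12} ≡ 1 mod 13. 14 ≡ 2 mod 12. So 4^{14} ≡ 4^{2} ≡ 3 mod 13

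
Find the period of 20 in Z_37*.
Powers of 20 mod 37: 20^1≡20, 20^2≡30, 20^3≡8, 20^4≡12, 20^5≡18, 20^6≡27, 20^7≡22, 20^8≡33, 20^9≡31, 20^10≡28, 20^11≡5, 20^12≡26, 20^13≡2, 20^14≡3, 20^15≡23, 20^16≡16, 20^17≡24, 20^18≡36, 20^19≡17, 20^20≡7, 20^21≡29, 20^22≡25, 20^23≡19, 20^24≡10, 20^25≡15, 20^26≡4, 20^27≡6, 20^28≡9, 20^29≡32, 20^30≡11, 20^31≡35, 20^32≡34, 20^33≡14, 20^34≡21, 20^35≡13, 20^36≡1. ord_37(20) = 36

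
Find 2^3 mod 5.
2^{3} = 8 ≡ 3 mod 5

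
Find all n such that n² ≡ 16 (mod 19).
The square roots of 16 mod 19 are 4 and 15. Verify: 4² = 16 ≡ 16 (mod 19)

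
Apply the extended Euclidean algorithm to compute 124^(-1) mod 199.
Extended GCD: 124(-69) + 199(43) = 1. So 124^(-1) ≡ -69 ≡ 130 (mod 199). Verify: 124 × 130 = 16120 ≡ 1 (mod 199)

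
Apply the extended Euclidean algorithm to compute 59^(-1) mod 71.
Extended GCD: 59(-6) + 71(5) = 1. So 59^(-1) ≡ -6 ≡ 65 mod 71. Verify: 59 × 65 = 3835 ≡ 1 mod 71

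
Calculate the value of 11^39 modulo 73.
By repeated squaring mod 73: 11^{1}≡11, 11^{2}≡48, 11^{4}≡41, 11^{8}≡2, 11^{16}≡4, 11^{32}≡16. Then 11^{39} = 11^{32+4+2+1} ≡ 16 × 41 × 48 × 11 ≡ 56 mod 73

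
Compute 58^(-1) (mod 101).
Since 101 is prime, by Fermat 58^(-1) ≡ 58^{99} ≡ 54 (mod 101). Verify: 58 × 54 = 3132 ≡ 1 (mod 101)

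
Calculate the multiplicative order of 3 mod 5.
Powers of 3 mod 5: 3^1≡3, 3^2≡4, 3^3≡2, 3^4≡1. So the order of 3 is 4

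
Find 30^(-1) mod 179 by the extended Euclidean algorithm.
Extended GCD: 30(6) + 179(-1) = 1. So 30^(-1) ≡ 6 mod 179. Verify: 30 × 6 = 180 ≡ 1 mod 179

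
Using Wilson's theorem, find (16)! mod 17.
By Wilson's theorem, (16)! ≡ -1 ≡ 16 mod 17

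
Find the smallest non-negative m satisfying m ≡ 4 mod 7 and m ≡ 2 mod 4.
M = 7 × 4 = 28. M₁ = 4, y₁ ≡ 2 mod 7. M₂ = 7, y₂ ≡ 3 mod 4. m = 4×4×2 + 2×7×3 ≡ 18 mod 28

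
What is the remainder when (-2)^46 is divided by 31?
Using Fermat: (-2)^{30} ≡ 1 mod 31. 46 ≡ 16 mod 30. So (-2)^{46} ≡ (-2)^{16} ≡ 2 mod 31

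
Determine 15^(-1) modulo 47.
Since 47 is prime, by Fermat 15^(-1) ≡ 15^{45} ≡ 22 (mod 47). Verify: 15 × 22 = 330 ≡ 1 (mod 47)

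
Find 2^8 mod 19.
By repeated squaring mod 19: 2^{1}≡2, 2^{2}≡4, 2^{4}≡16, 2^{8}≡9. So 2^{8} ≡ 9 mod 19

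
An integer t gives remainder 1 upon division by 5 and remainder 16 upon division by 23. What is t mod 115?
M = 5 × 23 = 115. M₁ = 23, y₁ ≡ 2 mod 5. M₂ = 5, y₂ ≡ 14 mod 23. t = 1×23×2 + 16×5×14 ≡ 16 mod 115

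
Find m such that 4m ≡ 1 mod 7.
Since 7 is prime, by Fermat 4^(-1) ≡ 4^{5} ≡ 2 mod 7. Verify: 4 × 2 = 8 ≡ 1 mod 7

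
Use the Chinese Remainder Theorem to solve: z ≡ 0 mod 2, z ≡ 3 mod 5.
M = 2 × 5 = 10. M₁ = 5, y₁ ≡ 1 mod 2. M₂ = 2, y₂ ≡ 3 mod 5. z = 0×5×1 + 3×2×3 ≡ 8 mod 10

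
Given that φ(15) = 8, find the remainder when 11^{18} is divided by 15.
By Euler: 11^{8} ≡ 1 mod 15 since gcd(11, 15) = 1. 18 = 2×8 + 2. So 11^{18} ≡ 11^{2} ≡ 1 mod 15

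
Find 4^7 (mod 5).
Using Fermat: 4^{4} ≡ 1 (mod 5). 7 ≡ 3 (mod 4). So 4^{7} ≡ 4^{3} ≡ 4 (mod 5)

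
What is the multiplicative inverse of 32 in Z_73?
Since 73 is prime, by Fermat 32^(-1) ≡ 32^{71} ≡ 16 mod 73. Verify: 32 × 16 = 512 ≡ 1 mod 73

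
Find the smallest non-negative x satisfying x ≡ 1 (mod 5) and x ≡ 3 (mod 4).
M = 5 × 4 = 20. M₁ = 4, y₁ ≡ 4 (mod 5). M₂ = 5, y₂ ≡ 1 (mod 4). x = 1×4×4 + 3×5×1 ≡ 11 (mod 20)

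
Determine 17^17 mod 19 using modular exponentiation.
By repeated squaring (mod 19): 17^{1}≡17, 17^{2}≡4, 17^{4}≡16, 17^{8}≡9, 17^{16}≡5. Then 17^{17} = 17^{16+1} ≡ 5 × 17 ≡ 9 (mod 19)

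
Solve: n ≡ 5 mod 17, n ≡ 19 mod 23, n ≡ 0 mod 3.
M = 17 × 23 × 3 = 1173. M₁ = 69, y₁ ≡ 1 mod 17. M₂ = 51, y₂ ≡ 14 mod 23. M₃ = 391, y₃ ≡ 1 mod 3. n = 5×69×1 + 19×51×14 + 0×391×1 ≡ 1008 mod 1173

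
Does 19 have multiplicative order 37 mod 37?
Powers of 19 mod 37: 19^1≡19, 19^2≡28, 19^3≡14, 19^4≡7, 19^5≡22, 19^6≡11, 19^7≡24, 19^8≡12, 19^9≡6, 19^10≡3, 19^11≡20, 19^12≡10, 19^13≡5, 19^14≡21, 19^15≡29, 19^16≡33, 19^17≡35, 19^18≡36, 19^19≡18, 19^20≡9, 19^21≡23, 19^22≡30, 19^23≡15, 19^24≡26, 19^25≡13, 19^26≡25, 19^27≡31, 19^28≡34, 19^29≡17, 19^30≡27, 19^31≡32, 19^32≡16, 19^33≡8, 19^34≡4, 19^35≡2, 19^36≡1. Already 19^36≡1, so the order is 36 < 37. No, the actual order is 36.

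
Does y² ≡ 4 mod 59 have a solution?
By Euler's criterion: 4^{29} ≡ 1 mod 59. Since this equals 1, 4 is a QR.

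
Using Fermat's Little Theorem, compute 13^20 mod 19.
By Fermat: 13^{18} ≡ 1 mod 19. So 13^{20} = 13^{18} · 13^{2} ≡ 13^{2} ≡ 17 mod 19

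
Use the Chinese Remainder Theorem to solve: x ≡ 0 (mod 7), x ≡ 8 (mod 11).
M = 7 × 11 = 77. M₁ = 11, y₁ ≡ 2 (mod 7). M₂ = 7, y₂ ≡ 8 (mod 11). x = 0×11×2 + 8×7×8 ≡ 63 (mod 77)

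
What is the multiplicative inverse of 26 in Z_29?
Since 29 is prime, by Fermat 26^(-1) ≡ 26^{27} ≡ 19 (mod 29). Verify: 26 × 19 = 494 ≡ 1 (mod 29)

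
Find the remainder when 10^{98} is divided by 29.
By Fermat: 10^{28} ≡ 1 mod 29. 98 = 3×28 + 14. So 10^{98} ≡ 10^{14} ≡ 28 mod 29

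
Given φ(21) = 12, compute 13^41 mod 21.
By Euler: 13^{12} ≡ 1 mod 21 since gcd(13, 21) = 1. 41 = 3×12 + 5. So 13^{41} ≡ 13^{5} ≡ 13 mod 21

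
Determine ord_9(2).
Powers of 2 mod 9: 2^1≡2, 2^2≡4, 2^3≡8, 2^4≡7, 2^5≡5, 2^6≡1. So the order of 2 is 6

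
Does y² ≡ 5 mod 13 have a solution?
By Euler's criterion: 5^{6} ≡ 12 mod 13. Since this equals -1 (≡ 12), 5 is not a QR.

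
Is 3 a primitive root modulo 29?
ord_29(3) divides 28. For each prime q|28: 3^{14}≡28, 3^{4}≡23, none ≡ 1. So 3 has order 28 and is a primitive root mod 29.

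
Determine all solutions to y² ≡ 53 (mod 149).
The square roots of 53 mod 149 are 84 and 65. Verify: 84² = 7056 ≡ 53 (mod 149)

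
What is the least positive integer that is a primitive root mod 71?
g = 7. Powers: [7, 49, 59, 58, 51, 2, ...] generates all 70 non-zero residues.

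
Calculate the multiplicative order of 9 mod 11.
Powers of 9 mod 11: 9^1≡9, 9^2≡4, 9^3≡3, 9^4≡5, 9^5≡1. So the order of 9 is 5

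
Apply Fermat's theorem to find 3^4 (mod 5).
By Fermat's Little Theorem, 3^{4} ≡ 1 (mod 5) since 5 is prime and gcd(3, 5) = 1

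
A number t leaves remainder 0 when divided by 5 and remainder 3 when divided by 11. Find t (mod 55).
M = 5 × 11 = 55. M₁ = 11, y₁ ≡ 1 (mod 5). M₂ = 5, y₂ ≡ 9 (mod 11). t = 0×11×1 + 3×5×9 ≡ 25 (mod 55)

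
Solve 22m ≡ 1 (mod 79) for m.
Since 79 is prime, by Fermat 22^(-1) ≡ 22^{77} ≡ 18 (mod 79). Verify: 22 × 18 = 396 ≡ 1 (mod 79)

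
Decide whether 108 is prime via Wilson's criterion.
(107)! mod 108 = 0. Since 0 ≢ -1 mod 108, 108 is not prime.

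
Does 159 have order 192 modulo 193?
ord_193(159) divides 192. For each prime q|192: 159^{96}≡192, 159^{64}≡108, none ≡ 1. So 159 has order 192 and is a primitive root mod 193.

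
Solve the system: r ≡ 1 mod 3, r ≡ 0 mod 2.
M = 3 × 2 = 6. M₁ = 2, y₁ ≡ 2 mod 3. M₂ = 3, y₂ ≡ 1 mod 2. r = 1×2×2 + 0×3×1 ≡ 4 mod 6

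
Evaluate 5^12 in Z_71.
By repeated squaring (mod 71): 5^{1}≡5, 5^{2}≡25, 5^{4}≡57, 5^{8}≡54. Then 5^{12} = 5^{8+4} ≡ 54 × 57 ≡ 25 (mod 71)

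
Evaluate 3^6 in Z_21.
By repeated squaring mod 21: 3^{1}≡3, 3^{2}≡9, 3^{4}≡18. Then 3^{6} = 3^{4+2} ≡ 18 × 9 ≡ 15 mod 21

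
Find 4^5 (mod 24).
By repeated squaring (mod 24): 4^{1}≡4, 4^{2}≡16, 4^{4}≡16. Then 4^{5} = 4^{4+1} ≡ 16 × 4 ≡ 16 (mod 24)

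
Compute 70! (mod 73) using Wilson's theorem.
(72)! = (70)! × (71) × (72) ≡ -1 (mod 73). So (70)! ≡ -1 × [(72)(71)]^(-1) ≡ 36 (mod 73)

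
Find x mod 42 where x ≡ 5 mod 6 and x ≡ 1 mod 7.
M = 6 × 7 = 42. M₁ = 7, y₁ ≡ 1 mod 6. M₂ = 6, y₂ ≡ 6 mod 7. x = 5×7×1 + 1×6×6 ≡ 29 mod 42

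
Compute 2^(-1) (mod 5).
Since 5 is prime, by Fermat 2^(-1) ≡ 2^{3} ≡ 3 (mod 5). Verify: 2 × 3 = 6 ≡ 1 (mod 5)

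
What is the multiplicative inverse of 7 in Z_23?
Since 23 is prime, by Fermat 7^(-1) ≡ 7^{21} ≡ 10 (mod 23). Verify: 7 × 10 = 70 ≡ 1 (mod 23)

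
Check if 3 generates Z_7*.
ord_7(3) divides 6. For each prime q|6: 3^{3}≡6, 3^{2}≡2, none ≡ 1. So 3 has order 6 and is a primitive root mod 7.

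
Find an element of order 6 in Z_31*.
6 has order 6 mod 31 since 6^{6} ≡ 1 mod 31 and no smaller power works.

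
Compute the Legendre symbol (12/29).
(12/29) = 12^{14} mod 29 = -1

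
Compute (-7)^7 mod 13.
By repeated squaring mod 13: (-7)^{1}≡6, (-7)^{2}≡10, (-7)^{4}≡9. Then (-7)^{7} = (-7)^{4+2+1} ≡ 9 × 10 × 6 ≡ 7 mod 13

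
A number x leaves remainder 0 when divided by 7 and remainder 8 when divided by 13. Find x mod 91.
M = 7 × 13 = 91. M₁ = 13, y₁ ≡ 6 mod 7. M₂ = 7, y₂ ≡ 2 mod 13. x = 0×13×6 + 8×7×2 ≡ 21 mod 91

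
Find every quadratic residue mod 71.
Squares in Z_71*: {1, 2, 3, 4, 5, 6, 8, 9, 10, 12, 15, 16, 18, 19, 20, 24, 25, 27, 29, 30, 32, 36, 37, 38, 40, 43, 45, 48, 49, 50, 54, 57, 58, 60, 64}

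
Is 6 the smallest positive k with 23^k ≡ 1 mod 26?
Powers of 23 mod 26: 23^1≡23, 23^2≡9, 23^3≡25, 23^4≡3, 23^5≡17, 23^6≡1. First k with 23^k≡1 is k=6. Yes, ord_26(23) = 6.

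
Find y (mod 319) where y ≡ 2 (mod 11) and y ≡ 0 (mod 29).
M = 11 × 29 = 319. M₁ = 29, y₁ ≡ 8 (mod 11). M₂ = 11, y₂ ≡ 8 (mod 29). y = 2×29×8 + 0×11×8 ≡ 145 (mod 319)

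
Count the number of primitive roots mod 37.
A prime p has φ(p-1) primitive roots; here φ(36) = 12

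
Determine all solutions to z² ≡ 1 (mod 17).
The square roots of 1 mod 17 are 1 and 16. Verify: 1² = 1 ≡ 1 (mod 17)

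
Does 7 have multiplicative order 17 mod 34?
Powers of 7 mod 34: 7^1≡7, 7^2≡15, 7^3≡3, 7^4≡21, 7^5≡11, 7^6≡9, 7^7≡29, 7^8≡33, 7^9≡27, 7^10≡19, 7^11≡31, 7^12≡13, 7^13≡23, 7^14≡25, 7^15≡5, 7^16≡1. Already 7^16≡1, so the order is 16 < 17. No, the actual order is 16.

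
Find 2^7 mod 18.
By repeated squaring mod 18: 2^{1}≡2, 2^{2}≡4, 2^{4}≡16. Then 2^{7} = 2^{4+2+1} ≡ 16 × 4 × 2 ≡ 2 mod 18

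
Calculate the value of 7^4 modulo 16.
7^{4} = 2401 ≡ 1 mod 16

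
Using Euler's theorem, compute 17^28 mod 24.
By Euler: 17^{8} ≡ 1 (mod 24) since gcd(17, 24) = 1. 28 = 3×8 + 4. So 17^{28} ≡ 17^{4} ≡ 1 (mod 24)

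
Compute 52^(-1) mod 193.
Since 193 is prime, by Fermat 52^(-1) ≡ 52^{191} ≡ 26 mod 193. Verify: 52 × 26 = 1352 ≡ 1 mod 193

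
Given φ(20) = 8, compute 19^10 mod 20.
By Euler: 19^{8} ≡ 1 mod 20 since gcd(19, 20) = 1. 10 = 1×8 + 2. So 19^{10} ≡ 19^{2} ≡ 1 mod 20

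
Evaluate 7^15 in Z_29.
By repeated squaring (mod 29): 7^{1}≡7, 7^{2}≡20, 7^{4}≡23, 7^{8}≡7. Then 7^{15} = 7^{8+4+2+1} ≡ 7 × 23 × 20 × 7 ≡ 7 (mod 29)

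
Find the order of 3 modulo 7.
Powers of 3 mod 7: 3^1≡3, 3^2≡2, 3^3≡6, 3^4≡4, 3^5≡5, 3^6≡1. So the order of 3 is 6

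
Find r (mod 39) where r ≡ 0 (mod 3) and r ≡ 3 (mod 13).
M = 3 × 13 = 39. M₁ = 13, y₁ ≡ 1 (mod 3). M₂ = 3, y₂ ≡ 9 (mod 13). r = 0×13×1 + 3×3×9 ≡ 3 (mod 39)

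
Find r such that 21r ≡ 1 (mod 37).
Since 37 is prime, by Fermat 21^(-1) ≡ 21^{35} ≡ 30 (mod 37). Verify: 21 × 30 = 630 ≡ 1 (mod 37)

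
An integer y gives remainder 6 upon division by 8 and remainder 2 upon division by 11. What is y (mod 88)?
M = 8 × 11 = 88. M₁ = 11, y₁ ≡ 3 (mod 8). M₂ = 8, y₂ ≡ 7 (mod 11). y = 6×11×3 + 2×8×7 ≡ 46 (mod 88)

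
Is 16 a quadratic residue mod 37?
By Euler's criterion: 16^{18} ≡ 1 (mod 37). Since this equals 1, 16 is a QR.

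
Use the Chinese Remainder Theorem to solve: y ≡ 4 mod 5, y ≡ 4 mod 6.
M = 5 × 6 = 30. M₁ = 6, y₁ ≡ 1 mod 5. M₂ = 5, y₂ ≡ 5 mod 6. y = 4×6×1 + 4×5×5 ≡ 4 mod 30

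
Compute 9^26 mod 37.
By repeated squaring mod 37: 9^{1}≡9, 9^{2}≡7, 9^{4}≡12, 9^{8}≡33, 9^{16}≡16. Then 9^{26} = 9^{16+8+2} ≡ 16 × 33 × 7 ≡ 33 mod 37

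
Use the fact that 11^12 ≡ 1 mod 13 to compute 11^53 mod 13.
By Fermat: 11^{12} ≡ 1 mod 13. 53 = 4×12 + 5. So 11^{53} ≡ 11^{5} ≡ 7 mod 13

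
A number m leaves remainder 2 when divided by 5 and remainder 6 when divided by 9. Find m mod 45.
M = 5 × 9 = 45. M₁ = 9, y₁ ≡ 4 mod 5. M₂ = 5, y₂ ≡ 2 mod 9. m = 2×9×4 + 6×5×2 ≡ 42 mod 45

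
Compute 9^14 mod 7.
Using Fermat: 9^{6} ≡ 1 (mod 7). 14 ≡ 2 (mod 6). So 9^{14} ≡ 9^{2} ≡ 4 (mod 7)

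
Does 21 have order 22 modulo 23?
ord_23(21) divides 22. For each prime q|22: 21^{11}≡22, 21^{2}≡4, none ≡ 1. So 21 has order 22 and is a primitive root mod 23.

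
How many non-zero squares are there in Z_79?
For prime 79, there are (p-1)/2 = (79-1)/2 = 39 quadratic residues (excluding 0).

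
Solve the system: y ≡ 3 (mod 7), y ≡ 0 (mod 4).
M = 7 × 4 = 28. M₁ = 4, y₁ ≡ 2 (mod 7). M₂ = 7, y₂ ≡ 3 (mod 4). y = 3×4×2 + 0×7×3 ≡ 24 (mod 28)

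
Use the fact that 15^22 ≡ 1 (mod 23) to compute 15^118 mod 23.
By Fermat: 15^{22} ≡ 1 (mod 23). 118 = 5×22 + 8. So 15^{118} ≡ 15^{8} ≡ 4 (mod 23)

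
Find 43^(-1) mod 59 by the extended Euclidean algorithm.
Extended GCD: 43(11) + 59(-8) = 1. So 43^(-1) ≡ 11 mod 59. Verify: 43 × 11 = 473 ≡ 1 mod 59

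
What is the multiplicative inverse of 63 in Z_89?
Since 89 is prime, by Fermat 63^(-1) ≡ 63^{87} ≡ 65 mod 89. Verify: 63 × 65 = 4095 ≡ 1 mod 89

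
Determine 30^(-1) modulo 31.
Since 31 is prime, by Fermat 30^(-1) ≡ 30^{29} ≡ 30 mod 31. Verify: 30 × 30 = 900 ≡ 1 mod 31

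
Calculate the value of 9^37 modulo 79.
By repeated squaring (mod 79): 9^{1}≡9, 9^{2}≡2, 9^{4}≡4, 9^{8}≡16, 9^{16}≡19, 9^{32}≡45. Then 9^{37} = 9^{32+4+1} ≡ 45 × 4 × 9 ≡ 40 (mod 79)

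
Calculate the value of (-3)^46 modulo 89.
By repeated squaring (mod 89): (-3)^{1}≡86, (-3)^{2}≡9, (-3)^{4}≡81, (-3)^{8}≡64, (-3)^{16}≡2, (-3)^{32}≡4. Then (-3)^{46} = (-3)^{32+8+4+2} ≡ 4 × 64 × 81 × 9 ≡ 80 (mod 89)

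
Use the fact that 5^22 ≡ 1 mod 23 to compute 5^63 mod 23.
By Fermat: 5^{22} ≡ 1 mod 23. 63 = 2×22 + 19. So 5^{63} ≡ 5^{19} ≡ 7 mod 23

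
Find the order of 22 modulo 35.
Powers of 22 mod 35: 22^1≡22, 22^2≡29, 22^3≡8, 22^4≡1. ord_35(22) = 4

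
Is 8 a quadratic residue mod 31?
By Euler's criterion: 8^{15} ≡ 1 (mod 31). Since this equals 1, 8 is a QR.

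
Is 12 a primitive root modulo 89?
12^{8} ≡ 1 mod 89 and 8 < 88, so ord_89(12) = 8 ≠ 88 and 12 is not a primitive root.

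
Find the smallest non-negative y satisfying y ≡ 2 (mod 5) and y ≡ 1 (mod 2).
M = 5 × 2 = 10. M₁ = 2, y₁ ≡ 3 (mod 5). M₂ = 5, y₂ ≡ 1 (mod 2). y = 2×2×3 + 1×5×1 ≡ 7 (mod 10)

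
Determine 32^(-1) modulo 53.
Since 53 is prime, by Fermat 32^(-1) ≡ 32^{51} ≡ 5 mod 53. Verify: 32 × 5 = 160 ≡ 1 mod 53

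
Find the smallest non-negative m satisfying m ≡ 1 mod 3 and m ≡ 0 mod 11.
M = 3 × 11 = 33. M₁ = 11, y₁ ≡ 2 mod 3. M₂ = 3, y₂ ≡ 4 mod 11. m = 1×11×2 + 0×3×4 ≡ 22 mod 33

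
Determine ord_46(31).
Powers of 31 mod 46: 31^1≡31, 31^2≡41, 31^3≡29, 31^4≡25, 31^5≡39, 31^6≡13, 31^7≡35, 31^8≡27, 31^9≡9, 31^10≡3, 31^11≡1. Order = 11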